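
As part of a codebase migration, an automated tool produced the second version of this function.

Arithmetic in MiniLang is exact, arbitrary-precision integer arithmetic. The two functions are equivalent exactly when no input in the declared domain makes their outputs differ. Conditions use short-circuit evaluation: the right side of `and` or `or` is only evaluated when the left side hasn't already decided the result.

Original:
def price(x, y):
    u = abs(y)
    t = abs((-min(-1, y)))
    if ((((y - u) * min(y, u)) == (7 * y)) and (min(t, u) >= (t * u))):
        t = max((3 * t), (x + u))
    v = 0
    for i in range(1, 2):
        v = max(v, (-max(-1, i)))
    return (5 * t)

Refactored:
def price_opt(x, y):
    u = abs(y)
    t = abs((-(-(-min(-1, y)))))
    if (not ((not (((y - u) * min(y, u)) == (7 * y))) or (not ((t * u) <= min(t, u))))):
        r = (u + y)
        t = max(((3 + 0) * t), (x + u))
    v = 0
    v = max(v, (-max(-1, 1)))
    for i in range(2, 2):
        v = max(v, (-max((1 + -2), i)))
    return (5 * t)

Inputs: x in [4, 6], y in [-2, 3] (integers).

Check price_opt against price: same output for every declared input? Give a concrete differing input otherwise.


Although statement counts differ, and boolean connective usage differs, and comparison usage differs, and local variable names differ, and min/max/abs usage differs, and arithmetic usage differs, and constant usage differs, and loop structure differs, 18/18 inputs agree.
verdict: equivalent


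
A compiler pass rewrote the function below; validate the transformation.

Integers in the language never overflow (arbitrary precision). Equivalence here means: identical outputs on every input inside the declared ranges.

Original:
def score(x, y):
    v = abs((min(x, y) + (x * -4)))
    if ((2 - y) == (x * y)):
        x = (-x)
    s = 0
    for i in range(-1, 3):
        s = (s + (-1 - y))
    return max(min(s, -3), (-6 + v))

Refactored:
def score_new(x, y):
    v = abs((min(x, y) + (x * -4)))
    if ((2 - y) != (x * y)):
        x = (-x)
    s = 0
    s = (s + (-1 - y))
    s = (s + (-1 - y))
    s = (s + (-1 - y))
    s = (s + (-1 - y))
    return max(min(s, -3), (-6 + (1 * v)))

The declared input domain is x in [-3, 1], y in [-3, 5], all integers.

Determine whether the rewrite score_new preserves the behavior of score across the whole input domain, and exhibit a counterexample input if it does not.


Equivalent. The suspicious edit (`((2 - y) == (x * y))` became `((2 - y) != (x * y))`) never changes the result for any input inside the declared domain.
Checked all 45 inputs in the declared domain: the outputs agree on every one.
One worked example (x=-1, y=3) — score: v becomes 3; next ((2 - y) == (x * y)) evaluates to false; next s becomes 0; next at i=-1:; next s becomes -4; next at i=0:; next s becomes -8; next at i=1:; next s becomes -12; next at i=2:; next s becomes -16; next final value -3; score_new: v becomes 3; next ((2 - y) != (x * y)) evaluates to true; next x becomes 1; next s becomes 0; next s becomes -4; next s becomes -8; next s becomes -12; next s becomes -16; next final value -3; agreement on -3.
verdict: equivalent


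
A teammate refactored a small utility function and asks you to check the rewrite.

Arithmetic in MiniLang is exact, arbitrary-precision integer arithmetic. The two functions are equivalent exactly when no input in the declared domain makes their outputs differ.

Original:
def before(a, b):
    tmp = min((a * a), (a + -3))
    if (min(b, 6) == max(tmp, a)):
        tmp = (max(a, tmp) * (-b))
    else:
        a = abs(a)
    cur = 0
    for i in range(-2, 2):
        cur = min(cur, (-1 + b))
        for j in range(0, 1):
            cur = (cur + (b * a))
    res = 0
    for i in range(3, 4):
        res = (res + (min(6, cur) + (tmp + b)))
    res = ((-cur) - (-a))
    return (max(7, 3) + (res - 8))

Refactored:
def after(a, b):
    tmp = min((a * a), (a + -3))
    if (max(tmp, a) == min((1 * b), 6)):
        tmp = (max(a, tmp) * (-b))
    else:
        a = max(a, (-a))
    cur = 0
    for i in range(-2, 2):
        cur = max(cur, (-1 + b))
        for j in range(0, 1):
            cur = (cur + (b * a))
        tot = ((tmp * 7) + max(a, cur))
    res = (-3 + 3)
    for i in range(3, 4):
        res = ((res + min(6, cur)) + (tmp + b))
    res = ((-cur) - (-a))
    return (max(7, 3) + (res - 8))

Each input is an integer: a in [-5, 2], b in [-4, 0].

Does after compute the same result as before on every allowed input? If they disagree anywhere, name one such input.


On input a=-5, b=-4, before returns 89 while after returns 29.
verdict: not equivalent; witness: a=-5, b=-4


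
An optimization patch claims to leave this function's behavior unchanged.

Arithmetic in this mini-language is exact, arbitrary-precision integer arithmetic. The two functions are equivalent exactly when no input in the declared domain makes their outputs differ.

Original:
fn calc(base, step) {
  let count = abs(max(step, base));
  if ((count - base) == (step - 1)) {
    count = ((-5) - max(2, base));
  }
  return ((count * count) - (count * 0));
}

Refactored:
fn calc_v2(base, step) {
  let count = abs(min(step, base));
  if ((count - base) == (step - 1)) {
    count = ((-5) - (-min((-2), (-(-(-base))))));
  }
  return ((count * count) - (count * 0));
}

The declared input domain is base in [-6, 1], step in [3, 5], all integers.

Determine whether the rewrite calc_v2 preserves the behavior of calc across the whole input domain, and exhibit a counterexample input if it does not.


Not equivalent: base=-6, step=3 separates them (9 vs 36).
calc: count := 3 | ((count - base) == (step - 1)): false | result 9
calc_v2: count := 6 | ((count - base) == (step - 1)): false | result 36
verdict: not equivalent; witness: base=-6, step=3


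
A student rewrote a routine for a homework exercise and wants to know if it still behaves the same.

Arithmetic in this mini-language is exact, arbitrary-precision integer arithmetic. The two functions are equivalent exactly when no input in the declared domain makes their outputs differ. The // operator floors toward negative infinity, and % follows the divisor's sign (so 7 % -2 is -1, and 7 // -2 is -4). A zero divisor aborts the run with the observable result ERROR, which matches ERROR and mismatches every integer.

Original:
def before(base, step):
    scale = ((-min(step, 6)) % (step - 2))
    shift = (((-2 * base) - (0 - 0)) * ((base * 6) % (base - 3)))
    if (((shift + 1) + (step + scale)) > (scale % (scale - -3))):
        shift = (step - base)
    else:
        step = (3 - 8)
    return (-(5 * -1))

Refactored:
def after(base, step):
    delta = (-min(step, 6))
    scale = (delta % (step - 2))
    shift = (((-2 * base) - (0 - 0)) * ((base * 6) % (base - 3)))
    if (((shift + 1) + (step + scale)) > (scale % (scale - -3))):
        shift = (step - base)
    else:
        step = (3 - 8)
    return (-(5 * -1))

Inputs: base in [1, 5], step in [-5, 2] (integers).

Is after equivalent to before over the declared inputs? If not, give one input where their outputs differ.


Comparing the listings, the differences include: local variable names differ, plus statement counts differ.
Spot check at base=4, step=0 — before: scale becomes 0; next shift becomes 0; next (((shift + 1) + (step + scale)) > (scale % (scale - -3))) evaluates to true; next shift becomes -4; next final value 5. after: delta becomes 0; next scale becomes 0; next shift becomes 0; next (((shift + 1) + (step + scale)) > (scale % (scale - -3))) evaluates to true; next shift becomes -4; next final value 5. Both give 5.
An exhaustive pass over the 40 declared inputs shows identical outputs.
verdict: equivalent


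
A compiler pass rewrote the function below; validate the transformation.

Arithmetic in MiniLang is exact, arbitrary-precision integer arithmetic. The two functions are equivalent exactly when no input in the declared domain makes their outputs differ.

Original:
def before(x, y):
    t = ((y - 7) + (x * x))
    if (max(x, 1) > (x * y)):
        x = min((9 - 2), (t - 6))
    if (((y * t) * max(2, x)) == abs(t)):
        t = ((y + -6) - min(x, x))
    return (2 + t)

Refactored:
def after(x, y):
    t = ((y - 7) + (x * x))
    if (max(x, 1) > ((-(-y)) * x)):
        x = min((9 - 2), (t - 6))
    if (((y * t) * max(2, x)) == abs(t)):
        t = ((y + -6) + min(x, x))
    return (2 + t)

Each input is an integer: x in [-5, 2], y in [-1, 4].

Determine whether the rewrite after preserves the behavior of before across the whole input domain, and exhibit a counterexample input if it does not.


At x=-2, y=3: before gives 5, after gives -7.
verdict: not equivalent; witness: x=-2, y=3


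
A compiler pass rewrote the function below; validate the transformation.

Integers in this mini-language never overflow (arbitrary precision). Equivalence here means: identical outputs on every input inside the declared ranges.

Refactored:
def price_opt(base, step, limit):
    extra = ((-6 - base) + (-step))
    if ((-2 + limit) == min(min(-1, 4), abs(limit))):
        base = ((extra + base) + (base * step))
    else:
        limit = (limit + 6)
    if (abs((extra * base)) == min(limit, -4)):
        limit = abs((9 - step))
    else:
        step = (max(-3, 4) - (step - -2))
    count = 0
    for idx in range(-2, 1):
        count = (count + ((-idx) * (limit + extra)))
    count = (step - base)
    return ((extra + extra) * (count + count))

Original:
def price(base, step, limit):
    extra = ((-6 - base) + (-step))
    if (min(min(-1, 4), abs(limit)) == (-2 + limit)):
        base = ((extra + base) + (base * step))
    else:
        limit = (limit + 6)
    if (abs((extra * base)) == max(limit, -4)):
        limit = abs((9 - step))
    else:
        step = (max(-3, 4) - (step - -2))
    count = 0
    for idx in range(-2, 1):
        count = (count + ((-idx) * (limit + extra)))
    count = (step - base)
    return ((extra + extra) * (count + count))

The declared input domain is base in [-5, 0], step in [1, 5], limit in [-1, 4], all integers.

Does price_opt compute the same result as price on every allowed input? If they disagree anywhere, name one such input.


Not equivalent: base=-1, step=3, limit=2 separates them (-128 vs 0).
price: extra = -8; (min(min(-1, 4), abs(limit)) == (-2 + limit)) -> false; limit = 8; (abs((extra * base)) == max(limit, -4)) -> true; limit = 6; count = 0; [idx=-2]; count = -4; [idx=-1]; count = -6; [idx=0]; count = -6; count = 4; return -128
price_opt: extra = -8; ((-2 + limit) == min(min(-1, 4), abs(limit))) -> false; limit = 8; (abs((extra * base)) == min(limit, -4)) -> false; step = -1; count = 0; [idx=-2]; count = 0; [idx=-1]; count = 0; [idx=0]; count = 0; count = 0; return 0
verdict: not equivalent; witness: base=-1, step=3, limit=2


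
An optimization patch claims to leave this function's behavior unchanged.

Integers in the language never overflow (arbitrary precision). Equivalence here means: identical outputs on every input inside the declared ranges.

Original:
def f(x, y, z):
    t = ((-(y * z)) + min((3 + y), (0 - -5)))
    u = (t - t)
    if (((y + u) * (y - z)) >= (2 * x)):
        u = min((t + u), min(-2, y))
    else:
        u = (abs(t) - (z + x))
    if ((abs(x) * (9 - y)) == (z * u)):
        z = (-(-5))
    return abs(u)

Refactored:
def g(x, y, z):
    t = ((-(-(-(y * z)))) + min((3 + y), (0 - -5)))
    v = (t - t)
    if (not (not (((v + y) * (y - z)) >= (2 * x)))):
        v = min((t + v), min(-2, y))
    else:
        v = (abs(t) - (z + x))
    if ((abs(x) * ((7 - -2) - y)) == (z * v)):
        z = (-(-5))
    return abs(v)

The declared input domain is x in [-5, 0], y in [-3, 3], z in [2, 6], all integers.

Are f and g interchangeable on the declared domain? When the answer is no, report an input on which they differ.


Equivalent — the differences include boolean connective usage differs, and constant usage differs, and local variable names differ, and arithmetic usage differs, yet no declared input distinguishes the two.
Spot check at x=-1, y=3, z=4 — f: t = -7; u = 0; (((y + u) * (y - z)) >= (2 * x)) -> false; u = 4; ((abs(x) * (9 - y)) == (z * u)) -> false; return 4. g: t = -7; v = 0; (not (not (((v + y) * (y - z)) >= (2 * x)))) -> false; v = 4; ((abs(x) * ((7 - -2) - y)) == (z * v)) -> false; return 4. Both give 4.
Checked all 210 inputs in the declared domain: the outputs agree on every one.
verdict: equivalent


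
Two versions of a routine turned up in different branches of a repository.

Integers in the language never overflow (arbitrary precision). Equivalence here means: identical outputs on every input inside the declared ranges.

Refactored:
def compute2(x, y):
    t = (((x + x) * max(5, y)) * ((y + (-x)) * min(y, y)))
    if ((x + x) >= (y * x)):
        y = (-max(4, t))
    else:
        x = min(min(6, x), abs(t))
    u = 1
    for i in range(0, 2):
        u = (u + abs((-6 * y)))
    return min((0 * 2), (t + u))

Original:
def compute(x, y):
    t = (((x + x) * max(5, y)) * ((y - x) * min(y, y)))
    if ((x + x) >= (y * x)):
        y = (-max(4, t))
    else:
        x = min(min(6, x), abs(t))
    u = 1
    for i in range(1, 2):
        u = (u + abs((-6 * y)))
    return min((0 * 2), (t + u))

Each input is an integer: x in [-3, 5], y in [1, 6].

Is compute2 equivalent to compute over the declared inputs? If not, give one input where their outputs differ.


x=-3, y=1 yields -113 from compute but -107 from compute2.
verdict: not equivalent; witness: x=-3, y=1


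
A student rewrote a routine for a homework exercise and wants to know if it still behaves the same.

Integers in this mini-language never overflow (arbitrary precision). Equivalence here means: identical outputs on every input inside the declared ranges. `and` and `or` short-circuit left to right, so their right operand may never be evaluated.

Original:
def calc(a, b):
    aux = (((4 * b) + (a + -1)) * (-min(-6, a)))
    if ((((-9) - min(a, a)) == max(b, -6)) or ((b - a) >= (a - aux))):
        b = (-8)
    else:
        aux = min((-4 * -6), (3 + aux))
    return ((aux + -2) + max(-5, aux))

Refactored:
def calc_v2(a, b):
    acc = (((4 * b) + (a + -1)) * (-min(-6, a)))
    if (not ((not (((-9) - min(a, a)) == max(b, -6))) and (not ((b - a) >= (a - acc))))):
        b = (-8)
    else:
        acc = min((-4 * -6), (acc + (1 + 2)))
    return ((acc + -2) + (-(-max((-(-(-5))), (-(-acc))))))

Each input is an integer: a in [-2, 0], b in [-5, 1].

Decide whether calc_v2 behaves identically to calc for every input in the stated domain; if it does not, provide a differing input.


Differences: arithmetic usage differs; also boolean connective usage differs; also local variable names differ; also constant usage differs — yet all 21 inputs agree.
verdict: equivalent


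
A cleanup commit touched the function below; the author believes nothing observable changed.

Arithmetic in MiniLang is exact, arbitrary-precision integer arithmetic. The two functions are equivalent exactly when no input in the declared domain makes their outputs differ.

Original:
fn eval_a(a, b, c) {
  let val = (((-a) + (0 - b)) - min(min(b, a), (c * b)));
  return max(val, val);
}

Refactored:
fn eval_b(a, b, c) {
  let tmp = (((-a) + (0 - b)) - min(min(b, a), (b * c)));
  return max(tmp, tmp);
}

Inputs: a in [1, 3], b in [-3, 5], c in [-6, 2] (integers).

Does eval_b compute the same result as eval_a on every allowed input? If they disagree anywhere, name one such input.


Reading the diff, among the changes: local variable names differ.
One worked example (a=1, b=3, c=2) — eval_a: val becomes -5; next final value -5; eval_b: tmp becomes -5; next final value -5; agreement on -5.
Every one of the 243 inputs gives matching results.
verdict: equivalent


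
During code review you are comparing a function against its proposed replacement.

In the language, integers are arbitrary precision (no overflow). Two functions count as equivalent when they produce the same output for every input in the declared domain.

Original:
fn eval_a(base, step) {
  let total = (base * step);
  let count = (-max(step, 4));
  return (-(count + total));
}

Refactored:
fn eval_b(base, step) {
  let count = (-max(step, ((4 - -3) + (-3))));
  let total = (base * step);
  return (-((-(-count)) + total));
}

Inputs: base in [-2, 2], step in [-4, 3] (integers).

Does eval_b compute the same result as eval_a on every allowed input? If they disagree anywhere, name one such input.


The two versions differ — the changes include constant usage differs, plus arithmetic usage differs.
Tracing base=-1, step=2: eval_a: total := -2 | count := -4 | result 6 | eval_b: count := -4 | total := -2 | result 6 — matching result 6.
Across all 40 domain points the two functions coincide.
verdict: equivalent


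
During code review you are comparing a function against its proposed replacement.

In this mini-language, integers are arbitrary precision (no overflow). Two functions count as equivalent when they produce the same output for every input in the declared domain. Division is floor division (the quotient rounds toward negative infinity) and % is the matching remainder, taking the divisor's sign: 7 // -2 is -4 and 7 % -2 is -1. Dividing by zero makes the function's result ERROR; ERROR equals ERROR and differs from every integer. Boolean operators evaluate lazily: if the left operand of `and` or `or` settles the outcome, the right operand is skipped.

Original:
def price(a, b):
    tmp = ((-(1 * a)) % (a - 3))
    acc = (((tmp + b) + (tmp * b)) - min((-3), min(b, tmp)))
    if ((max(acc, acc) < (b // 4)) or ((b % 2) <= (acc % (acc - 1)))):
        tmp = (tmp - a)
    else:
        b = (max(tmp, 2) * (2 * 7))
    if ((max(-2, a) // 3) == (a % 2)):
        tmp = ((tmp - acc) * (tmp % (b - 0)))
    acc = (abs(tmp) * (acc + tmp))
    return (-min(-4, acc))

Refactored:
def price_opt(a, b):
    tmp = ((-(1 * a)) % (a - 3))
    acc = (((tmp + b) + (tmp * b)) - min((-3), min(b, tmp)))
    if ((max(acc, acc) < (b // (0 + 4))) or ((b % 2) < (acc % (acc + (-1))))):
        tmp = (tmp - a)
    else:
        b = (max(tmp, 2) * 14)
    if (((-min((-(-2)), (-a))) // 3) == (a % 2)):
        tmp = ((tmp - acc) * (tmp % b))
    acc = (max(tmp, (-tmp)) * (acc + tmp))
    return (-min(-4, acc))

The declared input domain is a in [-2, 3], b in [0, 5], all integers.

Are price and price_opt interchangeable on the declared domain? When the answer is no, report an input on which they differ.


Evaluate both at a=-2, b=0.
price: tmp = -3; acc = 0; ((max(acc, acc) < (b // 4)) or ((b % 2) <= (acc % (acc - 1)))) -> true; tmp = -1; ((max(-2, a) // 3) == (a % 2)) -> false; acc = -1; return 4
price_opt: tmp = -3; acc = 0; ((max(acc, acc) < (b // (0 + 4))) or ((b % 2) < (acc % (acc + (-1))))) -> false; b = 28; (((-min((-(-2)), (-a))) // 3) == (a % 2)) -> false; acc = -9; return 9
4 and 9 differ, so these are not the same function on this domain.
verdict: not equivalent; witness: a=-2, b=0


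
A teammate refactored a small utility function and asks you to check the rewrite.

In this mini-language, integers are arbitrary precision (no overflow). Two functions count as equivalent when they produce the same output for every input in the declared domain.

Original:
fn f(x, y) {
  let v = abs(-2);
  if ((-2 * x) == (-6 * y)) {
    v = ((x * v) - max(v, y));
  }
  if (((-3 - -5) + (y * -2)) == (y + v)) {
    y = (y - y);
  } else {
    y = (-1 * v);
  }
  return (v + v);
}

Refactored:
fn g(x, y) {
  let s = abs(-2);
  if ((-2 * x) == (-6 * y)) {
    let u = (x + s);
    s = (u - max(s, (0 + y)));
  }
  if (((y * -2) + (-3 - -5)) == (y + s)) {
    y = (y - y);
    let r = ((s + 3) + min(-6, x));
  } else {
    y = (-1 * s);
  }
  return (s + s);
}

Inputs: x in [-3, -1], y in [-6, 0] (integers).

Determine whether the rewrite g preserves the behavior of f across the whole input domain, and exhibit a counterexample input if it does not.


Consider the input x=-3, y=-1.
f: v=2, then ((-2 * x) == (-6 * y)) is true, then v=-8, then (((-3 - -5) + (y * -2)) == (y + v)) is false, then y=8, then returns -16
g: s=2, then ((-2 * x) == (-6 * y)) is true, then u=-1, then s=-3, then (((y * -2) + (-3 - -5)) == (y + s)) is false, then y=3, then returns -6
-16 != -6, so the rewrite changes behavior.
verdict: not equivalent; witness: x=-3, y=-1


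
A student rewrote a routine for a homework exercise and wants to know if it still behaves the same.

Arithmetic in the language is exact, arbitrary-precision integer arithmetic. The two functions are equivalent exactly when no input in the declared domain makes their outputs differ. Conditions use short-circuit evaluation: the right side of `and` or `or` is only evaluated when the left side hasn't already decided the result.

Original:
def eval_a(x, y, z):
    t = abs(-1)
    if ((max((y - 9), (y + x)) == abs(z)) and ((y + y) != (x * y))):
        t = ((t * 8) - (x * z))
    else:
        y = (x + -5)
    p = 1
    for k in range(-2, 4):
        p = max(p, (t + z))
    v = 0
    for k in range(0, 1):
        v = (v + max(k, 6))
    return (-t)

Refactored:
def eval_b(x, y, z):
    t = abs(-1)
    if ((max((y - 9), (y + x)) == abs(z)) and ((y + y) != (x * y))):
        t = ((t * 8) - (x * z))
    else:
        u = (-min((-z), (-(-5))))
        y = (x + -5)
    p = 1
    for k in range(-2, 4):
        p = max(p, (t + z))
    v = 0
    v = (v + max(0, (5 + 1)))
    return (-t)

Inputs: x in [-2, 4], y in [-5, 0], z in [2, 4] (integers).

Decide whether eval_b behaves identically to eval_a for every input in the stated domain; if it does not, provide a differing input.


Reading the diff, among the changes: loop structure differs, and constant usage differs, and arithmetic usage differs, and local variable names differ, and min/max/abs usage differs.
Spot check at x=2, y=-4, z=2 — eval_a: t = 1; ((max((y - 9), (y + x)) == abs(z)) and ((y + y) != (x * y))) -> false; y = -3; p = 1; [k=-2]; p = 3; [k=-1]; p = 3; [k=0]; p = 3; [k=1]; p = 3; [k=2]; p = 3; [k=3]; p = 3; v = 0; [k=0]; v = 6; return -1. eval_b: t = 1; ((max((y - 9), (y + x)) == abs(z)) and ((y + y) != (x * y))) -> false; u = 2; y = -3; p = 1; [k=-2]; p = 3; [k=-1]; p = 3; [k=0]; p = 3; [k=1]; p = 3; [k=2]; p = 3; [k=3]; p = 3; v = 0; v = 6; return -1. Both give -1.
An exhaustive pass over the 126 declared inputs shows identical outputs.
verdict: equivalent


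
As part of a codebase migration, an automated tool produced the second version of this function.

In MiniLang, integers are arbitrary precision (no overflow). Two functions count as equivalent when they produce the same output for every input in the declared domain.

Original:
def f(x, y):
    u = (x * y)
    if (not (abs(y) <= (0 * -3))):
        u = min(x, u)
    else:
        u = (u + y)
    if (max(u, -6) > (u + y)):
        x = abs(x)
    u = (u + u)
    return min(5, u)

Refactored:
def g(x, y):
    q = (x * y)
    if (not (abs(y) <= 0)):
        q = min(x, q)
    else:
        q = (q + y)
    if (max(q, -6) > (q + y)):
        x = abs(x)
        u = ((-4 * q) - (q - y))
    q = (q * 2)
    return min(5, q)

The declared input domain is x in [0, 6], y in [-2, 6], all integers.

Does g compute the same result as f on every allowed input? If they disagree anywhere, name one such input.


Changes here: arithmetic usage differs; statement counts differ; local variable names differ; constant usage differs; the full 63-point sweep finds no disagreement.
verdict: equivalent


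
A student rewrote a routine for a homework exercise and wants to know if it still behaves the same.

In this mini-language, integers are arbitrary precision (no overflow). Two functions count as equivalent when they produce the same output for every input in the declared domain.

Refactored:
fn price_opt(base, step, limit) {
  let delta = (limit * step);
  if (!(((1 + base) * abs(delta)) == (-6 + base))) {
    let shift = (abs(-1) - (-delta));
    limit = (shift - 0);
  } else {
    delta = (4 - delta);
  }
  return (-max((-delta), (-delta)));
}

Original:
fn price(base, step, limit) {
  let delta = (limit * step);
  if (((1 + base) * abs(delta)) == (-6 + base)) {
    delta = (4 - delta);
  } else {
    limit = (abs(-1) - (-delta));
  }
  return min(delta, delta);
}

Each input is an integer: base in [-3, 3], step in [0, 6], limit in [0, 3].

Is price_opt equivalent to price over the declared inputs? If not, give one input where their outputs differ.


Differences: min/max/abs usage differs; constant usage differs; local variable names differ; arithmetic usage differs; statement counts differ; boolean connective usage differs — yet all 196 inputs agree.
verdict: equivalent


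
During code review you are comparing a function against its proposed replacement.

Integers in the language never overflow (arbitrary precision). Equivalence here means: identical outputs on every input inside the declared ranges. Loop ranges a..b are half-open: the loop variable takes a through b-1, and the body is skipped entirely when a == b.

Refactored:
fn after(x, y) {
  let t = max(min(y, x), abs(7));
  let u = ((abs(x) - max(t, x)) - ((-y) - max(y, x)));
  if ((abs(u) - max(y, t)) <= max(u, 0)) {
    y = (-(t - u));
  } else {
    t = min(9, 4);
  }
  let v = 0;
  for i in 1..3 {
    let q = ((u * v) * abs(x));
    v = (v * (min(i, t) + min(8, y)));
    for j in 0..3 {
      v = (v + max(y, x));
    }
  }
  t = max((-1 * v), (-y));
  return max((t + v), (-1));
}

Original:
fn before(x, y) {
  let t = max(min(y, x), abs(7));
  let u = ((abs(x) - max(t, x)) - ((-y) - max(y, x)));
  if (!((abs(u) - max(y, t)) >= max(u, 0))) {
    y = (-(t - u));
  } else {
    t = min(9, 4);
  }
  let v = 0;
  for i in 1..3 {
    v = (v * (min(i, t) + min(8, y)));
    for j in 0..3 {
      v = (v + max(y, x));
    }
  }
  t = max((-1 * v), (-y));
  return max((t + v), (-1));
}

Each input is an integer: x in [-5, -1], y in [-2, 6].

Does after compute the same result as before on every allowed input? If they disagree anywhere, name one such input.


Run the pair on x=-4, y=-2.
before: t=7, then u=-7, then (!((abs(u) - max(y, t)) >= max(u, 0))) is false, then t=4, then v=0, then (i=1), then v=0, then (j=0), then v=-2, then (j=1), then v=-4, then (j=2), then v=-6, then (i=2), then v=0, then (j=0), then v=-2, then (j=1), then v=-4, then (j=2), then v=-6, then t=6, then returns 0
after: t=7, then u=-7, then ((abs(u) - max(y, t)) <= max(u, 0)) is true, then y=-14, then v=0, then (i=1), then q=0, then v=0, then (j=0), then v=-4, then (j=1), then v=-8, then (j=2), then v=-12, then (i=2), then q=336, then v=144, then (j=0), then v=140, then (j=1), then v=136, then (j=2), then v=132, then t=14, then returns 146
0 against 146: the behavior changed.
verdict: not equivalent; witness: x=-4, y=-2


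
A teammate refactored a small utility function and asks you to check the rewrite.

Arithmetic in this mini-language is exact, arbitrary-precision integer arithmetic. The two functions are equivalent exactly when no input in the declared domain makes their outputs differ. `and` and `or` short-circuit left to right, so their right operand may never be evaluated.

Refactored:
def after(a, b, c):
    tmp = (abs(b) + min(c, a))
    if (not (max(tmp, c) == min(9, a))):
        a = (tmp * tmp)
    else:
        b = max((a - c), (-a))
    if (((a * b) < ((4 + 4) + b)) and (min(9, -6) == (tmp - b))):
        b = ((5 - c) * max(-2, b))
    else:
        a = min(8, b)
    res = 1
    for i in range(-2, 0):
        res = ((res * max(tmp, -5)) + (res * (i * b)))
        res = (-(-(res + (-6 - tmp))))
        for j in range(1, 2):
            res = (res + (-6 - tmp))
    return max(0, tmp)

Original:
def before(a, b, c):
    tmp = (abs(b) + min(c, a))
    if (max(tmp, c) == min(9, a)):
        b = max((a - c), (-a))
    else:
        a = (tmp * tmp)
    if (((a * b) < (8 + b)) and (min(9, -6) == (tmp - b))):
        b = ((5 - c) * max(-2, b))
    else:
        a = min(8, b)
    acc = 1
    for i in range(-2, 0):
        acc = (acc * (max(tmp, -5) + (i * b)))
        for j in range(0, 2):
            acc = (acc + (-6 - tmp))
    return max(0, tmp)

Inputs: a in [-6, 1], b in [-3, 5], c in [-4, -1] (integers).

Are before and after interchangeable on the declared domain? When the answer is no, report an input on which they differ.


This is a faithful refactor — constant usage differs, plus boolean connective usage differs, plus arithmetic usage differs, plus statement counts differ, plus loop structure differs, plus local variable names differ, but the computed results match everywhere.
Tracing a=-1, b=5, c=-2: before: tmp=3, then (max(tmp, c) == min(9, a)) is false, then a=9, then (((a * b) < (8 + b)) and (min(9, -6) == (tmp - b))) is false, then a=5, then acc=1, then (i=-2), then acc=-7, then (j=0), then acc=-16, then (j=1), then acc=-25, then (i=-1), then acc=50, then (j=0), then acc=41, then (j=1), then acc=32, then returns 3 | after: tmp=3, then (not (max(tmp, c) == min(9, a))) is true, then a=9, then (((a * b) < ((4 + 4) + b)) and (min(9, -6) == (tmp - b))) is false, then a=5, then res=1, then (i=-2), then res=-7, then res=-16, then (j=1), then res=-25, then (i=-1), then res=50, then res=41, then (j=1), then res=32, then returns 3 — matching result 3.
Sweeping the whole domain (288 inputs) finds no disagreement.
verdict: equivalent


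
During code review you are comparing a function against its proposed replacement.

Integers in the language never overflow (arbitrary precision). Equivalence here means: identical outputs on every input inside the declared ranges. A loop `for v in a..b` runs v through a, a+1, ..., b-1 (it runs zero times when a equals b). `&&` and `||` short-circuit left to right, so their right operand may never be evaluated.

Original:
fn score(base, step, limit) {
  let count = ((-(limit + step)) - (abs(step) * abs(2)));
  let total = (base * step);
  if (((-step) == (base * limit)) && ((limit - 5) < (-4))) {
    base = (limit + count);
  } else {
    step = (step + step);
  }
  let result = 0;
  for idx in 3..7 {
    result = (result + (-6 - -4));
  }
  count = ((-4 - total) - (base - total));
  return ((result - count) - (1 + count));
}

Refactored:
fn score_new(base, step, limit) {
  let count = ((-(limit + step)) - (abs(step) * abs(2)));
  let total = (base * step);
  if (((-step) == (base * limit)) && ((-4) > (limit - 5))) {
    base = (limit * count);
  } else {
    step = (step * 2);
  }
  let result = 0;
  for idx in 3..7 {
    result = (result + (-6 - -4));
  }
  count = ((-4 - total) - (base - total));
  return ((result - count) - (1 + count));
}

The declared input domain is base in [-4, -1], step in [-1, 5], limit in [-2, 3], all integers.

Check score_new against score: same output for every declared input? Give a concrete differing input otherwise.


base=-1, step=-1, limit=-1 yields -3 from score but -1 from score_new.
verdict: not equivalent; witness: base=-1, step=-1, limit=-1


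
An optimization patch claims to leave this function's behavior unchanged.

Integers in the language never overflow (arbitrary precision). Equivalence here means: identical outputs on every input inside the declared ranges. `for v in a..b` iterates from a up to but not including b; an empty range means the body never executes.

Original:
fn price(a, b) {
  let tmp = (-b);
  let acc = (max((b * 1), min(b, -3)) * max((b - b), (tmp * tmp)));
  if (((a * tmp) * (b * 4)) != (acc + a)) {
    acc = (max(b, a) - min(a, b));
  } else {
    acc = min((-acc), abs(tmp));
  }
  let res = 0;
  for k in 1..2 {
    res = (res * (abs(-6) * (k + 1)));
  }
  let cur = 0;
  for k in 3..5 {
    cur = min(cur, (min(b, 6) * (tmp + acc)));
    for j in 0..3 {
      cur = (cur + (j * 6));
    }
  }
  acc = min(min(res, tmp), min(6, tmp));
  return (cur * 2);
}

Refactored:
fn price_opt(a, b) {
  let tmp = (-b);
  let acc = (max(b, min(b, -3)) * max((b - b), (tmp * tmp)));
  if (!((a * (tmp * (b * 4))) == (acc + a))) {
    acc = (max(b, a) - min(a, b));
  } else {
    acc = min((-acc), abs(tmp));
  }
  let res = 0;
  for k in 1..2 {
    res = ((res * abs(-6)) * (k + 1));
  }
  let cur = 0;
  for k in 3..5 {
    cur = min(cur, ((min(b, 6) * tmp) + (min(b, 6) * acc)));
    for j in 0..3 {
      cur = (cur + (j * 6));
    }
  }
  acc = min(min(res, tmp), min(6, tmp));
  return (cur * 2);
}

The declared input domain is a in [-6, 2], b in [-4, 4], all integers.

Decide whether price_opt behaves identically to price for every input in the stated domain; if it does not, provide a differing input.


The two are interchangeable: min/max/abs usage differs; also boolean connective usage differs; also constant usage differs; also comparison usage differs, and every declared input agrees.
Spot check at a=-6, b=-1 — price: tmp=1, then acc=-1, then (((a * tmp) * (b * 4)) != (acc + a)) is true, then acc=5, then res=0, then (k=1), then res=0, then cur=0, then (k=3), then cur=-6, then (j=0), then cur=-6, then (j=1), then cur=0, then (j=2), then cur=12, then (k=4), then cur=-6, then (j=0), then cur=-6, then (j=1), then cur=0, then (j=2), then cur=12, then acc=0, then returns 24. price_opt: tmp=1, then acc=-1, then (!((a * (tmp * (b * 4))) == (acc + a))) is true, then acc=5, then res=0, then (k=1), then res=0, then cur=0, then (k=3), then cur=-6, then (j=0), then cur=-6, then (j=1), then cur=0, then (j=2), then cur=12, then (k=4), then cur=-6, then (j=0), then cur=-6, then (j=1), then cur=0, then (j=2), then cur=12, then acc=0, then returns 24. Both give 24.
Every one of the 81 inputs gives matching results.
verdict: equivalent


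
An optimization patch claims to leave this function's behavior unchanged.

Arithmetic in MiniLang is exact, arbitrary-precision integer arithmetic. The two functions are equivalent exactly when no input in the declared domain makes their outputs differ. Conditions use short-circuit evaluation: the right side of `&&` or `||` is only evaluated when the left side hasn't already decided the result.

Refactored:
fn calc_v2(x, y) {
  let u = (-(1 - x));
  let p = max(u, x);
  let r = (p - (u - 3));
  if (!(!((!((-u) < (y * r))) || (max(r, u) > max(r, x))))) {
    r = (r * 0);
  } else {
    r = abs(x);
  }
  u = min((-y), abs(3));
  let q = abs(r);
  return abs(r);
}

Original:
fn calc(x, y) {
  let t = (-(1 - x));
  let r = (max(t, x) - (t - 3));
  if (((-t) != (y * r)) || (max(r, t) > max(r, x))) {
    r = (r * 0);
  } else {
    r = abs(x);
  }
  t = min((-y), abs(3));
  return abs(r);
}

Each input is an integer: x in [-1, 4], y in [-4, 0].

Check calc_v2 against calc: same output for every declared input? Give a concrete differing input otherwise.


x=1, y=0 yields 1 from calc but 0 from calc_v2.
verdict: not equivalent; witness: x=1, y=0


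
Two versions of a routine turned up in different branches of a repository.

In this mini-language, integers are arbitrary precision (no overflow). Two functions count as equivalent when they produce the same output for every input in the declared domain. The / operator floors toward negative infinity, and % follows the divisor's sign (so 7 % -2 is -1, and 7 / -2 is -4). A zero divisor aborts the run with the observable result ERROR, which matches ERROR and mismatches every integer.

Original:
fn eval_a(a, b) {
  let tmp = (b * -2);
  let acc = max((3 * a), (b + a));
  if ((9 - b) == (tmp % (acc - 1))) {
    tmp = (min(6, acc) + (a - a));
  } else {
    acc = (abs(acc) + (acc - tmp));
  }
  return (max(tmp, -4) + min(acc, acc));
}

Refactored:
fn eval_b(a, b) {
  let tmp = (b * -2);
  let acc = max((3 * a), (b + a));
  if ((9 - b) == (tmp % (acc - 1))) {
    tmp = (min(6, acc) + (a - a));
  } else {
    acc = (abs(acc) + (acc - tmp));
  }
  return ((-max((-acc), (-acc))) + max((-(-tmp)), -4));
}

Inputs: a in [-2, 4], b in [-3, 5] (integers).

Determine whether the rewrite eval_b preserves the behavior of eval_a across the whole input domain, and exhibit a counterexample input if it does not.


Equivalent — the differences include min/max/abs usage differs, yet no declared input distinguishes the two.
One worked example (a=-2, b=1) — eval_a: tmp=-2, then acc=-1, then ((9 - b) == (tmp % (acc - 1))) is false, then acc=2, then returns 0; eval_b: tmp=-2, then acc=-1, then ((9 - b) == (tmp % (acc - 1))) is false, then acc=2, then returns 0; agreement on 0.
An exhaustive pass over the 63 declared inputs shows identical outputs.
verdict: equivalent


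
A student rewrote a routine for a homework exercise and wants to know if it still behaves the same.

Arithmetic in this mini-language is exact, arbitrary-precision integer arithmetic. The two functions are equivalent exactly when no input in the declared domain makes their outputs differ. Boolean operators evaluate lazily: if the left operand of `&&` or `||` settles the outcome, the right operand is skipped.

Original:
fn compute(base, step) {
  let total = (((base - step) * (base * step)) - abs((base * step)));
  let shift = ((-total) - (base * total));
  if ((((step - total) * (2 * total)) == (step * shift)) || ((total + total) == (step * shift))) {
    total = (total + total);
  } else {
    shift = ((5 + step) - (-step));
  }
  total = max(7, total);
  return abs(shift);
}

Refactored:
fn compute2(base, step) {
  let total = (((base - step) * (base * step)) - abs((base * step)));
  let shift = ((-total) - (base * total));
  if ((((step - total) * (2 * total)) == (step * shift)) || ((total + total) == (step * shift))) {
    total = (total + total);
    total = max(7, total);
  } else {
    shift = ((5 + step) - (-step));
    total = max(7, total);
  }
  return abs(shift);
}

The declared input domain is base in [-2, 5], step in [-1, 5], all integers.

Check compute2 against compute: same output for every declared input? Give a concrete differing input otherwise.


Equivalent — the differences include statement counts differ; constant usage differs; min/max/abs usage differs, yet no declared input distinguishes the two.
Tracing base=-2, step=1: compute: total=4, then shift=4, then ((((step - total) * (2 * total)) == (step * shift)) || ((total + total) == (step * shift))) is false, then shift=7, then total=7, then returns 7 | compute2: total=4, then shift=4, then ((((step - total) * (2 * total)) == (step * shift)) || ((total + total) == (step * shift))) is false, then shift=7, then total=7, then returns 7 — matching result 7.
Checked all 56 inputs in the declared domain: the outputs agree on every one.
verdict: equivalent


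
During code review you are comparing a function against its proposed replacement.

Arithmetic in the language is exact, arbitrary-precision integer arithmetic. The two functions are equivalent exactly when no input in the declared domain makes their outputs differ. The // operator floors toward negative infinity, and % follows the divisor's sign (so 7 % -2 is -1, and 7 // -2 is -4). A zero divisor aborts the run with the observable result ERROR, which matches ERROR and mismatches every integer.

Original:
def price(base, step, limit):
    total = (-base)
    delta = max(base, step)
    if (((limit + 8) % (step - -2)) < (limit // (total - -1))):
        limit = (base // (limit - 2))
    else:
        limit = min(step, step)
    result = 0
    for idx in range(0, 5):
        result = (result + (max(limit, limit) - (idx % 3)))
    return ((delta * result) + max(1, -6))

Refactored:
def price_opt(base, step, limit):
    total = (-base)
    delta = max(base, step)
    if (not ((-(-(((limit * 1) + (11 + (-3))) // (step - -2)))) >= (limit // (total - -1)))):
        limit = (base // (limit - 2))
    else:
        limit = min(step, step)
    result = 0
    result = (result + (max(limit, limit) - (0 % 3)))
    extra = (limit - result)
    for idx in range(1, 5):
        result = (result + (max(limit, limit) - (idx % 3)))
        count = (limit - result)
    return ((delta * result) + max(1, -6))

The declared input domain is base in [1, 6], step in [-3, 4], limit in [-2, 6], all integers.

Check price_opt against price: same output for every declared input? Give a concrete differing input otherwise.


Input base=2, step=-3, limit=0: -37 from price versus -17 from price_opt.
verdict: not equivalent; witness: base=2, step=-3, limit=0


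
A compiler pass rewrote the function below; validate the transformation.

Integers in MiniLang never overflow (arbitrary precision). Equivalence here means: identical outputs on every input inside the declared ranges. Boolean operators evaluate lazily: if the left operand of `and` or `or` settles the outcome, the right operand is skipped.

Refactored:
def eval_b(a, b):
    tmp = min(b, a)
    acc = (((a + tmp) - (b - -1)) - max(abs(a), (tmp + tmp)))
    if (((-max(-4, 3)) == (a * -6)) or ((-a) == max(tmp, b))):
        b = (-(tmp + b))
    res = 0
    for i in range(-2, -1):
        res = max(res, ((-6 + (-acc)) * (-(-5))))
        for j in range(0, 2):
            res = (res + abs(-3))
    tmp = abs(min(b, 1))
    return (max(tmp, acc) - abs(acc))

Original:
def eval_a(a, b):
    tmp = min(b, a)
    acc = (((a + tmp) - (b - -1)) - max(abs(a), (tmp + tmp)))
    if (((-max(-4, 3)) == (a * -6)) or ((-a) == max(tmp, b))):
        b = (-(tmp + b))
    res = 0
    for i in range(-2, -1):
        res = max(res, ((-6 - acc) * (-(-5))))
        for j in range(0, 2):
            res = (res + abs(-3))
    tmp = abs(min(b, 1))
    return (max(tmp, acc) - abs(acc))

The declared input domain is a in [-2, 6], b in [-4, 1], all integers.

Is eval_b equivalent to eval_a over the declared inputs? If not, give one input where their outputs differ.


Although arithmetic usage differs, 54/54 inputs agree.
verdict: equivalent
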